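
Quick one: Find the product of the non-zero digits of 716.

7×1×6 = 42

42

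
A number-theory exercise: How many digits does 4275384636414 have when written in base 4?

4275384636414 in base 4 is 332031300302011033332, which has 21 digits.

21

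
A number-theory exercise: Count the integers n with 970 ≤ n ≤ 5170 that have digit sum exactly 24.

The integers in [970, 5170] that have digit sum exactly 24: 978, 987, 996, 1599, 1689, 1698, …, 4983, 4992.
103 qualify.

103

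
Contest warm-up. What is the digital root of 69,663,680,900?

6+9+6+6+3+6+8+0+9+0+0 = 53
5+3 = 8
(Equivalently, 69,663,680,900 mod 9 = 8.)

8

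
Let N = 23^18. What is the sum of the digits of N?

109

23^18 = 3244150909895248285300369
Sum of its 25 digits: 109.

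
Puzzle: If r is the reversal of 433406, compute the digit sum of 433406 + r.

Reversal of 433406 is 604334; 433406 + 604334 = 1037740.
Digit sum of 1037740: 1+0+3+7+7+4+0 = 22.

22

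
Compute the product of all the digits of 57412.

280

5×7×4×1×2 = 280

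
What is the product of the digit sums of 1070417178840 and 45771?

S(1070417178840) = 1+0+7+0+4+1+7+1+7+8+8+4+0 = 48.
S(45771) = 4+5+7+7+1 = 24.
48 · 24 = 1152.

1152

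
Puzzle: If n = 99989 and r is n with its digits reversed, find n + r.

198988

Reverse of 99989 is 98999.
99989 + 98999 = 198988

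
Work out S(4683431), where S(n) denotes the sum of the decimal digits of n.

4+6+8+3+4+3+1 = 29

29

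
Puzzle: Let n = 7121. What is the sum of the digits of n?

11

7+1+2+1 = 11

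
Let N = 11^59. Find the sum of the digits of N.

257

11^59 = 27680149049219827234040845032752615876276219551518008056540691
Sum of its 62 digits: 257.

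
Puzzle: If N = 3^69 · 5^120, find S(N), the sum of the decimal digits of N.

549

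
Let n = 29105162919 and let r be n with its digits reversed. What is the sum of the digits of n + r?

18

Reversal of 29105162919 is 91926150192; 29105162919 + 91926150192 = 121031313111.
Digit sum of 121031313111: 1+2+1+0+3+1+3+1+3+1+1+1 = 18.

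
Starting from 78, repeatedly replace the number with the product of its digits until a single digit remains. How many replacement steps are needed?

3

78 → 56 → 30 → 0 (3 steps)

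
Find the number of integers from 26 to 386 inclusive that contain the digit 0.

63

The integers in [26, 386] that contain the digit 0: 30, 40, 50, 60, 70, 80, …, 370, 380.
63 qualify.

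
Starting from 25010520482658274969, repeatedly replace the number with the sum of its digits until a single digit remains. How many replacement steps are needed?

25010520482658274969 → 85 → 13 → 4 (3 steps)

3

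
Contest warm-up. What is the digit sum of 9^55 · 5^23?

9^55 · 5^23 = 362783994933420861796998897213103419921240175564730751514434814453125
Sum of its 69 digits: 306.

306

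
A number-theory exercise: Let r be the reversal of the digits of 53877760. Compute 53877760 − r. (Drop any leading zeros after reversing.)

Reverse of 53877760 is 6777835.
53877760 − 6777835 = 47099925

47099925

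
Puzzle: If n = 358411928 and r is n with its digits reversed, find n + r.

1187526781

Reverse of 358411928 is 829114853.
358411928 + 829114853 = 1187526781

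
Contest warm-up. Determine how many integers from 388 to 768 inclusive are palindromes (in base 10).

38

The integers in [388, 768] that are palindromes (in base 10): 393, 404, 414, 424, 434, 444, …, 757, 767.
38 qualify.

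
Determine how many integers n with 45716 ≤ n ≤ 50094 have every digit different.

The integers in [45716, 50094] that have every digit different: 45716, 45718, 45719, 45720, 45721, 45723, …, 49875, 49876.
1461 qualify.

1461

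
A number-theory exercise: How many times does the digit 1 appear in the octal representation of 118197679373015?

118197679373015 in base 8 is 3270001254235327.
The digit 1 appears 1 time.

1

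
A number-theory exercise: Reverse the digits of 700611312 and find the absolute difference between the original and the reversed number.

Reverse of 700611312 is 213116007.
|700611312 − 213116007| = 487495305

487495305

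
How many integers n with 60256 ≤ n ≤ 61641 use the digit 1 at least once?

779

The integers in [60256, 61641] that use the digit 1 at least once: 60261, 60271, 60281, 60291, 60301, 60310, …, 61640, 61641.
779 qualify.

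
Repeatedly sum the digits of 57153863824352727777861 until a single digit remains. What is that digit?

5+7+1+5+3+8+6+3+8+2+4+3+5+2+7+2+7+7+7+7+8+6+1 = 114
1+1+4 = 6
(Equivalently, 57153863824352727777861 mod 9 = 6.)

6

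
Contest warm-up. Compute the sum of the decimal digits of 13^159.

13^159 = 1309160872253787942302884978620980738962119362213784309798115931978955902915523517252989395128870752946717618838415975275370176608180232161550989644043708346499302654954223063877
Sum of its 178 digits: 838.

838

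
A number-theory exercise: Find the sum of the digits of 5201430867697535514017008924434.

123

5+2+0+1+4+3+0+8+6+7+6+9+7+5+3+5+5+1+4+0+1+7+0+0+8+9+2+4+4+3+4 = 123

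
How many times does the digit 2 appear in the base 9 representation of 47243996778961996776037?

47243996778961996776037 in base 9 is 528684348816751163843431.
The digit 2 appears 1 time.

1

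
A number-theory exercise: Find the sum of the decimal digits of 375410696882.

59

3+7+5+4+1+0+6+9+6+8+8+2 = 59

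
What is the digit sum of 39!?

189

39! = 20397882081197443358640281739902897356800000000
Sum of its 47 digits: 189.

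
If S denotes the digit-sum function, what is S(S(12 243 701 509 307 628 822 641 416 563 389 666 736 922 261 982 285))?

11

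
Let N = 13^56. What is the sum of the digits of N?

268

13^56 = 240340925483865739231684226863347488692170121179138216604681441
Sum of its 63 digits: 268.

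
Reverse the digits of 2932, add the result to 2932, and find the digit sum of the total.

Reversal of 2932 is 2392; 2932 + 2392 = 5324.
Digit sum of 5324: 5+3+2+4 = 14.

14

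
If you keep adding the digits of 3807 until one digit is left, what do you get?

3+8+0+7 = 18
1+8 = 9

9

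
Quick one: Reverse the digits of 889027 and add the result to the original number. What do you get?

Reverse of 889027 is 720988.
889027 + 720988 = 1610015

1610015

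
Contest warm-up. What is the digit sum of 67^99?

67^99 = 6045127530961181628652411227196693490382260383969108811846856679868932815922570165203117478978324258618429876174558448218719550835202670830699753771294118292547613370699765040813403
Sum of its 181 digits: 829.

829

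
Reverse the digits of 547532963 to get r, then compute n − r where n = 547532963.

178297218

Reverse of 547532963 is 369235745.
547532963 − 369235745 = 178297218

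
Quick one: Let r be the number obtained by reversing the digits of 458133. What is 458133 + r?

789987

Reverse of 458133 is 331854.
458133 + 331854 = 789987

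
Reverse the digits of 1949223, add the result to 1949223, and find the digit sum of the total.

Reversal of 1949223 is 3229491; 1949223 + 3229491 = 5178714.
Digit sum of 5178714: 5+1+7+8+7+1+4 = 33.

33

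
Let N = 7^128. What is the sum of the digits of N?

517

7^128 = 1487815647197611695910312681741273570332356717154798949898498305086387315423300999654757561928633305897036801
Sum of its 109 digits: 517.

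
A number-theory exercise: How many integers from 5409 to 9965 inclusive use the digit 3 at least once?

The integers in [5409, 9965] that use the digit 3 at least once: 5413, 5423, 5430, 5431, 5432, 5433, …, 9953, 9963.
1194 qualify.

1194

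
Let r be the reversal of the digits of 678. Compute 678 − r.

Reverse of 678 is 876.
678 − 876 = -198

-198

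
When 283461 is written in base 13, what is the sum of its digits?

33

283461 in base 13 is 9C039.
Digit sum: 9+12+0+3+9 = 33.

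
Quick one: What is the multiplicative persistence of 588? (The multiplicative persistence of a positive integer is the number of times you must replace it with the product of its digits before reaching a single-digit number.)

588 → 320 → 0 (2 steps)

2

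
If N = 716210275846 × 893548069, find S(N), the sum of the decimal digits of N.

716210275846 × 893548069 = 639968308980150641374
Sum of its 21 digits: 100.

100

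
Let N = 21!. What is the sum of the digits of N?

63

21! = 51090942171709440000
Sum of its 20 digits: 63.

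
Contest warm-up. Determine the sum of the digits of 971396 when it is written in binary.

971396 in base 2 is 11101101001010000100.
Digit sum: 1+1+1+0+1+1+0+1+0+0+1+0+1+0+0+0+0+1+0+0 = 9.

9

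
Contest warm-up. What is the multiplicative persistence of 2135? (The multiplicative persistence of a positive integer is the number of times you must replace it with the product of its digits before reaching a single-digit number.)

2

2135 → 30 → 0 (2 steps)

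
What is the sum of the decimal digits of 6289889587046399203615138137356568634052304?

6+2+8+9+8+8+9+5+8+7+0+4+6+3+9+9+2+0+3+6+1+5+1+3+8+1+3+7+3+5+6+5+6+8+6+3+4+0+5+2+3+0+4 = 201

201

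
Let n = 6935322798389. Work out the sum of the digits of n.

74

6+9+3+5+3+2+2+7+9+8+3+8+9 = 74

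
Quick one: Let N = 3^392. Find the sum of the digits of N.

3^392 = 10753054578045012301854027065376435942159419236821721652624786344956879370764050321075948564158990117078944114437639980470496843937177955600387911058456829298576480006669762717945935579041
Sum of its 188 digits: 864.

864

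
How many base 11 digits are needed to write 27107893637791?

27107893637791 in base 11 is 870143629137A, which has 13 digits.

13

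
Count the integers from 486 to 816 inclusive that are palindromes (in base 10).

The integers in [486, 816] that are palindromes (in base 10): 494, 505, 515, 525, 535, 545, …, 797, 808.
32 qualify.

32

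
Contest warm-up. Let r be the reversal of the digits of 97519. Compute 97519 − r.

5940

Reverse of 97519 is 91579.
97519 − 91579 = 5940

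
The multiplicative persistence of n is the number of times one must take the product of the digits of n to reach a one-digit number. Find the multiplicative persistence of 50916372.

50916372 → 0 (1 step)

1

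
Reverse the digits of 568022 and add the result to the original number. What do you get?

Reverse of 568022 is 220865.
568022 + 220865 = 788887

788887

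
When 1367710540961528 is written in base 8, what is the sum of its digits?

78

1367710540961528 in base 8 is 46676635474613370.
Digit sum: 4+6+6+7+6+6+3+5+4+7+4+6+1+3+3+7+0 = 78.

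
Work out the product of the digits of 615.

30

6×1×5 = 30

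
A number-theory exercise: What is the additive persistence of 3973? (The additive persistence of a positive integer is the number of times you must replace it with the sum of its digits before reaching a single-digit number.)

2

3973 → 22 → 4 (2 steps)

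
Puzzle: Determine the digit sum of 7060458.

30

7+0+6+0+4+5+8 = 30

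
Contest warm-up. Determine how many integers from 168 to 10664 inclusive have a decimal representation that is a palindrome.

180

The integers in [168, 10664] that have a decimal representation that is a palindrome: 171, 181, 191, 202, 212, 222, …, 10501, 10601.
180 qualify.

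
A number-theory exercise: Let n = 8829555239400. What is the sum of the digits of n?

8+8+2+9+5+5+5+2+3+9+4+0+0 = 60

60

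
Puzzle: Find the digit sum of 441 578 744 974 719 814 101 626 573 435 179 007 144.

170

4+4+1+5+7+8+7+4+4+9+7+4+7+1+9+8+1+4+1+0+1+6+2+6+5+7+3+4+3+5+1+7+9+0+0+7+1+4+4 = 170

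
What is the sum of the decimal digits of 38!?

108

38! = 523022617466601111760007224100074291200000000
Sum of its 45 digits: 108.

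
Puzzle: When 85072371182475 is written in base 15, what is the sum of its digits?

85072371182475 in base 15 is 9C7DDA9ED7A0.
Digit sum: 9+12+7+13+13+10+9+14+13+7+10+0 = 117.

117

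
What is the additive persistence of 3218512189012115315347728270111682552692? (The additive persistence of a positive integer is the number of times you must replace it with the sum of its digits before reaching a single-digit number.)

3

3218512189012115315347728270111682552692 → 147 → 12 → 3 (3 steps)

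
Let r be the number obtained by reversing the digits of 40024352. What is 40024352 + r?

65366356

Reverse of 40024352 is 25342004.
40024352 + 25342004 = 65366356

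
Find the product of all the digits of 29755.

3150

2×9×7×5×5 = 3150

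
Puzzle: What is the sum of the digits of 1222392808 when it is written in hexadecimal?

1222392808 in base 16 is 48DC3BE8.
Digit sum: 4+8+13+12+3+11+14+8 = 73.

73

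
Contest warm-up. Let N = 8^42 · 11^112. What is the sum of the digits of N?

664

8^42 · 11^112 = 36792575639037068706976392781365029939766727111140968033262745580348025122218433941957408360647040594749825762547123730194551166501335332347855407042002944
Sum of its 155 digits: 664.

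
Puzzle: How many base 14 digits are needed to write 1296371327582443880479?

1296371327582443880479 in base 14 is 3073202C470C35DA675, which has 19 digits.

19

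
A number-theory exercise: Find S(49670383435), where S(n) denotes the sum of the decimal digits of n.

52

4+9+6+7+0+3+8+3+4+3+5 = 52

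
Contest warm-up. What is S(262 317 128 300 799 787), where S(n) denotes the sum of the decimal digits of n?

82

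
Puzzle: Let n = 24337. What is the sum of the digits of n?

2+4+3+3+7 = 19

19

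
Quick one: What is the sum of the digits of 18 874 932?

42

1+8+8+7+4+9+3+2 = 42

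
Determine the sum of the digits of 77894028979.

7+7+8+9+4+0+2+8+9+7+9 = 70

70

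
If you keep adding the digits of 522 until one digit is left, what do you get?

5+2+2 = 9

9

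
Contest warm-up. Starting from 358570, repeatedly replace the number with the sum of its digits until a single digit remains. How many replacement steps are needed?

358570 → 28 → 10 → 1 (3 steps)

3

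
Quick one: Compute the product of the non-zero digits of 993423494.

839808

9×9×3×4×2×3×4×9×4 = 839808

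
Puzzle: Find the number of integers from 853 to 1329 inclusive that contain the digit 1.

The integers in [853, 1329] that contain the digit 1: 861, 871, 881, 891, 901, 910, …, 1328, 1329.
353 qualify.

353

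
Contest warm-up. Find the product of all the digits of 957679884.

9×5×7×6×7×9×8×8×4 = 30481920

30481920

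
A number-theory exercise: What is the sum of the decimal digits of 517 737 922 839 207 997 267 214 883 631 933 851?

177

5+1+7+7+3+7+9+2+2+8+3+9+2+0+7+9+9+7+2+6+7+2+1+4+8+8+3+6+3+1+9+3+3+8+5+1 = 177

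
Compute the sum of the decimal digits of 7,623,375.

7+6+2+3+3+7+5 = 33

33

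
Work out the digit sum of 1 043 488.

1+0+4+3+4+8+8 = 28

28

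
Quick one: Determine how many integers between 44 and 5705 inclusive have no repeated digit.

The integers in [44, 5705] that have no repeated digit: 45, 46, 47, 48, 49, 50, …, 5703, 5704.
3054 qualify.

3054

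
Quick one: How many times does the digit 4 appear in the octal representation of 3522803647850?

1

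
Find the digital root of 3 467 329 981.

7

3+4+6+7+3+2+9+9+8+1 = 52
5+2 = 7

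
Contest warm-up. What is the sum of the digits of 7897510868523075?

81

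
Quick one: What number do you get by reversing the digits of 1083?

3801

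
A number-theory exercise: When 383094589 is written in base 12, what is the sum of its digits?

42

383094589 in base 12 is A836A311.
Digit sum: 10+8+3+6+10+3+1+1 = 42.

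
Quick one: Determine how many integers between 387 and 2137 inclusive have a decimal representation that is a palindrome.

The integers in [387, 2137] that have a decimal representation that is a palindrome: 393, 404, 414, 424, 434, 444, …, 2002, 2112.
73 qualify.

73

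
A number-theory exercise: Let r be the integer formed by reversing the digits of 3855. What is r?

5583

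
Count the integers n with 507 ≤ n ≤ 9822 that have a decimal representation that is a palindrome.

137

The integers in [507, 9822] that have a decimal representation that is a palindrome: 515, 525, 535, 545, 555, 565, …, 9669, 9779.
137 qualify.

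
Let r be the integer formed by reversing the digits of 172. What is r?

Reversing 172 gives 271.

271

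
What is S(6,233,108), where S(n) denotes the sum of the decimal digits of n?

23

6+2+3+3+1+0+8 = 23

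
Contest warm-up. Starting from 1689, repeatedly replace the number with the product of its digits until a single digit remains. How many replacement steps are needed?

1689 → 432 → 24 → 8 (3 steps)

3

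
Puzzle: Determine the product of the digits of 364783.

12096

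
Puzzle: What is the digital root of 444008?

2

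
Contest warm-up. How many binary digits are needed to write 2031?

11

2031 in base 2 is 11111101111, which has 11 digits.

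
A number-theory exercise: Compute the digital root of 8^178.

The digital root of n equals n mod 9 (or 9 when 9 | n), so we need 8^178 mod 9.
8^178 ≡ 1 (mod 9), so the digital root is 1.

1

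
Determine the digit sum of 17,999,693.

53

1+7+9+9+9+6+9+3 = 53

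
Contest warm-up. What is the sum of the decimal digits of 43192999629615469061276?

116

4+3+1+9+2+9+9+9+6+2+9+6+1+5+4+6+9+0+6+1+2+7+6 = 116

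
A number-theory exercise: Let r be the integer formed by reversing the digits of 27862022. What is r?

22026872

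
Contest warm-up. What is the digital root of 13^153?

The digital root of n equals n mod 9 (or 9 when 9 | n), so we need 13^153 mod 9.
13^153 ≡ 1 (mod 9), so the digital root is 1.

1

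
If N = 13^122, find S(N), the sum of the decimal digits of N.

637

13^122 = 7963224900879025395346820043162415331565863966377678850272675955656068291969500994457135590819528933261536606524198760159504076681343369
Sum of its 136 digits: 637.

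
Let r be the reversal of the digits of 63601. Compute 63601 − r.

52965

Reverse of 63601 is 10636.
63601 − 10636 = 52965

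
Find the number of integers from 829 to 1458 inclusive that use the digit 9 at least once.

The integers in [829, 1458] that use the digit 9 at least once: 829, 839, 849, 859, 869, 879, …, 1439, 1449.
198 qualify.

198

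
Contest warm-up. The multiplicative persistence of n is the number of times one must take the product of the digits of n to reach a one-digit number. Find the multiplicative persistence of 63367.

63367 → 2268 → 192 → 18 → 8 (4 steps)

4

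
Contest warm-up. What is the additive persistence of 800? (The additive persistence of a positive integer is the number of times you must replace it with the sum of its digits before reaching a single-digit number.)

800 → 8 (1 step)

1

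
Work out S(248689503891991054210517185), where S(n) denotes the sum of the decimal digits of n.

2+4+8+6+8+9+5+0+3+8+9+1+9+9+1+0+5+4+2+1+0+5+1+7+1+8+5 = 121

121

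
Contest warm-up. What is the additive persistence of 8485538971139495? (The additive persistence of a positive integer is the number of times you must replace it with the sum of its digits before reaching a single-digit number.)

8485538971139495 → 89 → 17 → 8 (3 steps)

3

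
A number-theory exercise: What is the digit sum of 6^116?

387

6^116 = 1843083641481566340707871945770164414220238549262930175649740122962600025094496746477715456
Sum of its 91 digits: 387.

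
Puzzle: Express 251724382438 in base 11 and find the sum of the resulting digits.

48

251724382438 in base 11 is 97834940301.
Digit sum: 9+7+8+3+4+9+4+0+3+0+1 = 48.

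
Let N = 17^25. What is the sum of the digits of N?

152

17^25 = 5770627412348402378939569991057
Sum of its 31 digits: 152.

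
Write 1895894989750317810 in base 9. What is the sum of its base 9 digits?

1895894989750317810 in base 9 is 13561214057245260273.
Digit sum: 1+3+5+6+1+2+1+4+0+5+7+2+4+5+2+6+0+2+7+3 = 66.

66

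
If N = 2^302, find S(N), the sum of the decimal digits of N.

2^302 = 8148143905337944345073782753637512644205873574663745002544561797417525199053346824733589504
Sum of its 91 digits: 409.

409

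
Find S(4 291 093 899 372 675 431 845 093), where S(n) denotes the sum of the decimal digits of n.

121

4+2+9+1+0+9+3+8+9+9+3+7+2+6+7+5+4+3+1+8+4+5+0+9+3 = 121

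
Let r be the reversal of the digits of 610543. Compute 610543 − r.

Reverse of 610543 is 345016.
610543 − 345016 = 265527

265527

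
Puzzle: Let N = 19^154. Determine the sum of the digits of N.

19^154 = 84733383131609122733841870741746766627890486033914182248173919864508238228749955150740060249829941414486696475809945738982321016474401123955386150909532258216749655932761635971887615532789713637321
Sum of its 197 digits: 910.

910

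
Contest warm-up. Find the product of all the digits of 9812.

144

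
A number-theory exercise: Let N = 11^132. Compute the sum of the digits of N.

631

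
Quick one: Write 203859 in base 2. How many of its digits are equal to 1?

203859 in base 2 is 110001110001010011.
The digit 1 appears 9 times.

9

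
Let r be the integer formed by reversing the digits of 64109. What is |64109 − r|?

26037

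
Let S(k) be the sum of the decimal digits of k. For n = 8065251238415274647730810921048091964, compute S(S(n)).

First digit sum: 152.
1+5+2 = 8.

8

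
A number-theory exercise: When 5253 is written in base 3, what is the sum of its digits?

9

5253 in base 3 is 21012120.
Digit sum: 2+1+0+1+2+1+2+0 = 9.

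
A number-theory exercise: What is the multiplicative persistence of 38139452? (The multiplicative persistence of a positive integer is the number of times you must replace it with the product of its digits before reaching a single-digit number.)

2

38139452 → 25920 → 0 (2 steps)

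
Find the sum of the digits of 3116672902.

3+1+1+6+6+7+2+9+0+2 = 37

37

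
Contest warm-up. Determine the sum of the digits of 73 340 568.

36

7+3+3+4+0+5+6+8 = 36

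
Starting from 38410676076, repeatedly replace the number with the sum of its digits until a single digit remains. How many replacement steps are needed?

3

38410676076 → 48 → 12 → 3 (3 steps)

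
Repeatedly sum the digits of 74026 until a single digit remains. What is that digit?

1

7+4+0+2+6 = 19
1+9 = 10
1+0 = 1
(Equivalently, 74026 mod 9 = 1.)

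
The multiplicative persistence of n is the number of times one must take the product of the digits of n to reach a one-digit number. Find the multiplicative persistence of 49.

3

49 → 36 → 18 → 8 (3 steps)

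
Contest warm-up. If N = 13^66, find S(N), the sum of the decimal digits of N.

325

13^66 = 33133037516798621392881499511582656606724154320695568102640872889340074409
Sum of its 74 digits: 325.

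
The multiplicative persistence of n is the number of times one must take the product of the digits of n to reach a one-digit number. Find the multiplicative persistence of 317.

317 → 21 → 2 (2 steps)

2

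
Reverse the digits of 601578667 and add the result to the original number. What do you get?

1368453773

Reverse of 601578667 is 766875106.
601578667 + 766875106 = 1368453773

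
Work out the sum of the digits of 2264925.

30

2+2+6+4+9+2+5 = 30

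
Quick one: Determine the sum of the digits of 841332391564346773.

79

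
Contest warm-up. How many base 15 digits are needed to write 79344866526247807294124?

79344866526247807294124 in base 15 is 38A4B85E88401C75B34E, which has 20 digits.

20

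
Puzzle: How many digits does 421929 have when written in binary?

421929 in base 2 is 1100111000000101001, which has 19 digits.

19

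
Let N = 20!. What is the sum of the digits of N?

54

20! = 2432902008176640000
Sum of its 19 digits: 54.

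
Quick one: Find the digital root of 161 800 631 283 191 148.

9

1+6+1+8+0+0+6+3+1+2+8+3+1+9+1+1+4+8 = 63
6+3 = 9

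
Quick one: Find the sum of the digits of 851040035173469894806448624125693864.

8+5+1+0+4+0+0+3+5+1+7+3+4+6+9+8+9+4+8+0+6+4+4+8+6+2+4+1+2+5+6+9+3+8+6+4 = 163

163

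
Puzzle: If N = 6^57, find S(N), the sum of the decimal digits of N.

198

6^57 = 226267027688376192080197927193400943822503936
Sum of its 45 digits: 198.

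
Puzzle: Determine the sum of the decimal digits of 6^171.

594

6^171 = 11584140481641744167322906226912965188994600721815034083562321824238085464205605585338068746430569881542853321672337655366391856889856
Sum of its 134 digits: 594.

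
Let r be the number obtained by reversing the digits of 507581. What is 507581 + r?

693286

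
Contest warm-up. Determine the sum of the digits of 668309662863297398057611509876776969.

200

6+6+8+3+0+9+6+6+2+8+6+3+2+9+7+3+9+8+0+5+7+6+1+1+5+0+9+8+7+6+7+7+6+9+6+9 = 200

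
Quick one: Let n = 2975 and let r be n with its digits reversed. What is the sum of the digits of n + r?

28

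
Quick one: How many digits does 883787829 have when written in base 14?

883787829 in base 14 is 8553A181, which has 8 digits.

8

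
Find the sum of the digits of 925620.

24

9+2+5+6+2+0 = 24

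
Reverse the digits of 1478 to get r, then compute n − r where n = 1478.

Reverse of 1478 is 8741.
1478 − 8741 = -7263

-7263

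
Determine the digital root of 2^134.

The digital root of n equals n mod 9 (or 9 when 9 | n), so we need 2^134 mod 9.
2^134 ≡ 4 (mod 9), so the digital root is 4.

4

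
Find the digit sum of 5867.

26

5+8+6+7 = 26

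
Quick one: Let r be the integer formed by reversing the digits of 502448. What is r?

Reversing 502448 gives 844205.

844205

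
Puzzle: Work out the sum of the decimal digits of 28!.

28! = 304888344611713860501504000000
Sum of its 30 digits: 90.

90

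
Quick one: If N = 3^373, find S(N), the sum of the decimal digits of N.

3^373 = 9251837803588658679892402442845879826591049875029300659612065023366105770384324649623739581619451655690951435833534331970154564142646532047842476617575784518868919885364970735923
Sum of its 178 digits: 846.

846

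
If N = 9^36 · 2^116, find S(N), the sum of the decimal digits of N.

324

9^36 · 2^116 = 1871586210960081849646702866003104574587371771824927279148493571096576
Sum of its 70 digits: 324.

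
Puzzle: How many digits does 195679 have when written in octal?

6

195679 in base 8 is 576137, which has 6 digits.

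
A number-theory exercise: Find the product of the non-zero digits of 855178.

11200

8×5×5×1×7×8 = 11200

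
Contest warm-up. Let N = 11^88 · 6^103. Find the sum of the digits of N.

756

11^88 · 6^103 = 6196337766858286467056232114537832197846884509030004982027535436943547484207028842429634816943562539176388318552737663214404161820955617515239746240753327927580301350404096
Sum of its 172 digits: 756.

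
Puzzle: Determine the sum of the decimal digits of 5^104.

5^104 = 4930380657631323783823303533017413935457540219431393779814243316650390625
Sum of its 73 digits: 295.

295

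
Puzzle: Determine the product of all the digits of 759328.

15120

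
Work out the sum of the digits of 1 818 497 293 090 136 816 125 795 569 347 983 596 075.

1+8+1+8+4+9+7+2+9+3+0+9+0+1+3+6+8+1+6+1+2+5+7+9+5+5+6+9+3+4+7+9+8+3+5+9+6+0+7+5 = 201

201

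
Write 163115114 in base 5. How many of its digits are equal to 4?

4

163115114 in base 5 is 313224140424.
The digit 4 appears 4 times.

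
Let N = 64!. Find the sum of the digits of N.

324

64! = 126886932185884164103433389335161480802865516174545192198801894375214704230400000000000000
Sum of its 90 digits: 324.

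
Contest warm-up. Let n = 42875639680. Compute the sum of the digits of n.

4+2+8+7+5+6+3+9+6+8+0 = 58

58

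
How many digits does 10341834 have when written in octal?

8

10341834 in base 8 is 47346712, which has 8 digits.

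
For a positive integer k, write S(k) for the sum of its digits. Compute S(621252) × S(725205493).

S(621252) = 6+2+1+2+5+2 = 18.
S(725205493) = 7+2+5+2+0+5+4+9+3 = 37.
18 · 37 = 666.

666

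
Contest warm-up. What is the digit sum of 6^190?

6^190 = 7058908832138275137441714381256286693952479239872708826426845298355115586433310071056455419650766360631319160429065827330547002683245509727355928576
Sum of its 148 digits: 657.

657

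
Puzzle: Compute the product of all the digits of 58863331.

5×8×8×6×3×3×3×1 = 51840

51840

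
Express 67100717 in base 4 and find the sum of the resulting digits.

67100717 in base 4 is 3333332000231.
Digit sum: 3+3+3+3+3+3+2+0+0+0+2+3+1 = 26.

26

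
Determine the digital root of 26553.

3

2+6+5+5+3 = 21
2+1 = 3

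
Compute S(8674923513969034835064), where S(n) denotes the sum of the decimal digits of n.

105

8+6+7+4+9+2+3+5+1+3+9+6+9+0+3+4+8+3+5+0+6+4 = 105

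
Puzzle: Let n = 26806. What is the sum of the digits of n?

2+6+8+0+6 = 22

22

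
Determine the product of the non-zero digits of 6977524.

105840

6×9×7×7×5×2×4 = 105840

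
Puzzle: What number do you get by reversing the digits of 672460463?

Reversing 672460463 gives 364064276.

364064276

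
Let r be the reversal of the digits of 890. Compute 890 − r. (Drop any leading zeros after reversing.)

Reverse of 890 is 98.
890 − 98 = 792

792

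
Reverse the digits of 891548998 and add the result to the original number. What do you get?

Reverse of 891548998 is 899845198.
891548998 + 899845198 = 1791394196

1791394196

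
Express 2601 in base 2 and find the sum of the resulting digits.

2601 in base 2 is 101000101001.
Digit sum: 1+0+1+0+0+0+1+0+1+0+0+1 = 5.

5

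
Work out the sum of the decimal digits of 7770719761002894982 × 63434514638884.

142

7770719761002894982 × 63434514638884 = 492931836434003319564782305680088
Sum of its 33 digits: 142.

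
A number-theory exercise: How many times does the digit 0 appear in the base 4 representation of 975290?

975290 in base 4 is 3232012322.
The digit 0 appears 1 time.

1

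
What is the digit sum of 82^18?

145

82^18 = 28096313679552652078311871485313024
Sum of its 35 digits: 145.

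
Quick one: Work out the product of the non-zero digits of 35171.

3×5×1×7×1 = 105

105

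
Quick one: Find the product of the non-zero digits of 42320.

4×2×3×2 = 48

48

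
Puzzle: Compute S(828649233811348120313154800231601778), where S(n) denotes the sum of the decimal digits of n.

8+2+8+6+4+9+2+3+3+8+1+1+3+4+8+1+2+0+3+1+3+1+5+4+8+0+0+2+3+1+6+0+1+7+7+8 = 133

133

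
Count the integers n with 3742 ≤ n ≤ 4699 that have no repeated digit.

481

The integers in [3742, 4699] that have no repeated digit: 3742, 3745, 3746, 3748, 3749, 3750, …, 4697, 4698.
481 qualify.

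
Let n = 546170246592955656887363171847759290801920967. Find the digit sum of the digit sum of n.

First digit sum: 224.
2+2+4 = 8.

8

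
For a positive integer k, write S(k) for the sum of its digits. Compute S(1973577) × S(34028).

S(1973577) = 1+9+7+3+5+7+7 = 39.
S(34028) = 3+4+0+2+8 = 17.
39 · 17 = 663.

663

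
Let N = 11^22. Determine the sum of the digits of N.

11^22 = 81402749386839761113321
Sum of its 23 digits: 97.

97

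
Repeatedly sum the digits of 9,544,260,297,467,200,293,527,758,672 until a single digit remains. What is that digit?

4

9+5+4+4+2+6+0+2+9+7+4+6+7+2+0+0+2+9+3+5+2+7+7+5+8+6+7+2 = 130
1+3+0 = 4
(Equivalently, 9,544,260,297,467,200,293,527,758,672 mod 9 = 4.)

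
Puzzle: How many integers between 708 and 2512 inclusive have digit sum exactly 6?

36

The integers in [708, 2512] that have digit sum exactly 6: 1005, 1014, 1023, 1032, 1041, 1050, …, 2310, 2400.
36 qualify.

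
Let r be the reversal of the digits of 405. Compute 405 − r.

Reverse of 405 is 504.
405 − 504 = -99

-99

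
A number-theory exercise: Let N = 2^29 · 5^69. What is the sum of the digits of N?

2^29 · 5^69 = 909494701772928237915039062500000000000000000000000000000
Sum of its 57 digits: 130.

130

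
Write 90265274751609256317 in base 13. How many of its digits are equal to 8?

1

90265274751609256317 in base 13 is A586306C733057A695.
The digit 8 appears 1 time.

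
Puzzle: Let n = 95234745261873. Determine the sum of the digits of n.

66

9+5+2+3+4+7+4+5+2+6+1+8+7+3 = 66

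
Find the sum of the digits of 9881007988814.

9+8+8+1+0+0+7+9+8+8+8+1+4 = 71

71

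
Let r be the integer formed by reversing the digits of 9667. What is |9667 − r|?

Reverse of 9667 is 7669.
|9667 − 7669| = 1998

1998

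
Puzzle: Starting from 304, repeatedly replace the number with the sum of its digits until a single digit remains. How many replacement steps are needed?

304 → 7 (1 step)

1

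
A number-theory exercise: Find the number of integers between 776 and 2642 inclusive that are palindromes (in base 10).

The integers in [776, 2642] that are palindromes (in base 10): 777, 787, 797, 808, 818, 828, …, 2442, 2552.
39 qualify.

39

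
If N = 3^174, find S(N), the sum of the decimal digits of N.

387

3^174 = 104495676331778315966103878903450701989608781073244439950619431748912396904023371769
Sum of its 84 digits: 387.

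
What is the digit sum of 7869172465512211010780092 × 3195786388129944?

168

7869172465512211010780092 × 3195786388129944 = 25148194251130875142893258022572504274848
Sum of its 41 digits: 168.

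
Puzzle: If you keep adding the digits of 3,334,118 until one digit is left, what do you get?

3+3+3+4+1+1+8 = 23
2+3 = 5

5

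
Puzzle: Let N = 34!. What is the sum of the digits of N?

34! = 295232799039604140847618609643520000000
Sum of its 39 digits: 144.

144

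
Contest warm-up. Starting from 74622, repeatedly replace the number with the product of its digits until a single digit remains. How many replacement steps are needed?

4

74622 → 672 → 84 → 32 → 6 (4 steps)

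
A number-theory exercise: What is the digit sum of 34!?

34! = 295232799039604140847618609643520000000
Sum of its 39 digits: 144.

144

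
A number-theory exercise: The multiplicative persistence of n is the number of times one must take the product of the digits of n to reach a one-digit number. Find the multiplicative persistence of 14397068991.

14397068991 → 0 (1 step)

1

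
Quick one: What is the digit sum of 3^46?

3^46 = 8862938119652501095929
Sum of its 22 digits: 108.

108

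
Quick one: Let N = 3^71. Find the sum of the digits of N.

180

3^71 = 7509466514979724803946715958257547
Sum of its 34 digits: 180.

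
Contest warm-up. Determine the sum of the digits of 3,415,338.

3+4+1+5+3+3+8 = 27

27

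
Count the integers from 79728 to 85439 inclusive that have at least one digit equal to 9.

The integers in [79728, 85439] that have at least one digit equal to 9: 79728, 79729, 79730, 79731, 79732, 79733, …, 85429, 85439.
1707 qualify.

1707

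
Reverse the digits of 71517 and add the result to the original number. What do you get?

Reverse of 71517 is 71517.
71517 + 71517 = 143034

143034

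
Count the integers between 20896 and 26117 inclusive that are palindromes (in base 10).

The integers in [20896, 26117] that are palindromes (in base 10): 20902, 21012, 21112, 21212, 21312, 21412, …, 25952, 26062.
52 qualify.

52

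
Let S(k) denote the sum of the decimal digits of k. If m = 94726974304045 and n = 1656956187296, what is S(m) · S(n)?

S(94726974304045) = 9+4+7+2+6+9+7+4+3+0+4+0+4+5 = 64.
S(1656956187296) = 1+6+5+6+9+5+6+1+8+7+2+9+6 = 71.
64 · 71 = 4544.

4544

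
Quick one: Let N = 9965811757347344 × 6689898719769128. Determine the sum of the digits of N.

9965811757347344 × 6689898719769128 = 66670271316938120328957383996032
Sum of its 32 digits: 145.

145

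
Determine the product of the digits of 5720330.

0

5×7×2×0×3×3×0 = 0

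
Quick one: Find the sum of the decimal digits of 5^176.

583

5^176 = 1044048714879763924273647057481047608912186281291034647641381832875155719135597796355663380296618925058282911777496337890625
Sum of its 124 digits: 583.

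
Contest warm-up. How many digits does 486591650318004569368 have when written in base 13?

19

486591650318004569368 in base 13 is 443349334B7053B8684, which has 19 digits.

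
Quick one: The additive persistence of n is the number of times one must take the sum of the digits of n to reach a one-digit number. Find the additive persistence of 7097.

2

7097 → 23 → 5 (2 steps)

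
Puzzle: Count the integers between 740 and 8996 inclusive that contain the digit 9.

2299

The integers in [740, 8996] that contain the digit 9: 749, 759, 769, 779, 789, 790, …, 8995, 8996.
2299 qualify.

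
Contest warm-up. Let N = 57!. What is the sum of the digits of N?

270

57! = 40526919504877216755680601905432322134980384796226602145184481280000000000000
Sum of its 77 digits: 270.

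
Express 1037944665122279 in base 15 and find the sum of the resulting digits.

103

1037944665122279 in base 15 is 7EEE4C914136E.
Digit sum: 7+14+14+14+4+12+9+1+4+1+3+6+14 = 103.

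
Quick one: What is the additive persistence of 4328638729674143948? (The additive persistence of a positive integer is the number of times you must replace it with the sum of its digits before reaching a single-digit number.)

3

4328638729674143948 → 98 → 17 → 8 (3 steps)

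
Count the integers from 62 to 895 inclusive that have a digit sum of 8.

39

The integers in [62, 895] that have a digit sum of 8: 62, 71, 80, 107, 116, 125, …, 710, 800.
39 qualify.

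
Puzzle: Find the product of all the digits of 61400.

0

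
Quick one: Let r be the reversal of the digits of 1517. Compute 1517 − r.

Reverse of 1517 is 7151.
1517 − 7151 = -5634

-5634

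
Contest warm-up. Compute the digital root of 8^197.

The digital root of n equals n mod 9 (or 9 when 9 | n), so we need 8^197 mod 9.
8^197 ≡ 8 (mod 9), so the digital root is 8.

8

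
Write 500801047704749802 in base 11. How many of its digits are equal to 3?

1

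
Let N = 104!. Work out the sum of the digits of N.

104! = 10299016745145627623848583864765044283053772454999072182325491776887871732475287174542709871683888003235965704141638377695179741979175588724736000000000000000000000000
Sum of its 167 digits: 702.

702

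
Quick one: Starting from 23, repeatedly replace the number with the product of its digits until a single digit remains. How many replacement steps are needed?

23 → 6 (1 step)

1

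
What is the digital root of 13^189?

1

The digital root of n equals n mod 9 (or 9 when 9 | n), so we need 13^189 mod 9.
13^189 ≡ 1 (mod 9), so the digital root is 1.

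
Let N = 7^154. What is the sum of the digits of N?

565

7^154 = 13966840134112247940203490132143450486972583018976136618838788865465984118541491146355381888654000029638253100305752427118355188849
Sum of its 131 digits: 565.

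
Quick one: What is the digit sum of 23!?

99

23! = 25852016738884976640000
Sum of its 23 digits: 99.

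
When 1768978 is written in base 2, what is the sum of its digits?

12

1768978 in base 2 is 110101111111000010010.
Digit sum: 1+1+0+1+0+1+1+1+1+1+1+1+0+0+0+0+1+0+0+1+0 = 12.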